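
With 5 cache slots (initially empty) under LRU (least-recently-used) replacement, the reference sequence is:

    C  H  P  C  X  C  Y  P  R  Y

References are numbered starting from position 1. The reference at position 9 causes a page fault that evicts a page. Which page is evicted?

pos 1: C -> miss, frames {C}
pos 2: H -> miss, frames {C,H}
pos 3: P -> miss, frames {C,H,P}
pos 4: C -> hit
pos 5: X -> miss, frames {H,P,C,X}
pos 6: C -> hit
pos 7: Y -> miss, frames {H,P,X,C,Y}
pos 8: P -> hit
pos 9: R -> miss, evict H, frames {X,C,Y,P,R}
At position 9, page H is evicted.

H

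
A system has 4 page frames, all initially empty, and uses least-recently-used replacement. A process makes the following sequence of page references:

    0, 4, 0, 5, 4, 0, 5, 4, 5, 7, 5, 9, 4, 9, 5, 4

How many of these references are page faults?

0: fault, frames {0}
4: fault, frames {0,4}
0: hit
5: fault, frames {4,0,5}
4: hit
0: hit
5: hit
4: hit
5: hit
7: fault, frames {0,4,5,7}
5: hit
9: fault, evict 0, frames {4,7,5,9}
4: hit
9: hit
5: hit
4: hit
Page faults: 5.

5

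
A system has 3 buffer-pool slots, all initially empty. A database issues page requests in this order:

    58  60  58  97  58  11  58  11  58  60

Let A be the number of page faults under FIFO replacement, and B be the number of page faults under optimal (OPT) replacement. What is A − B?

2

Under FIFO: F F . F . F F . . F → 6 faults.
Under OPT: F F . F . F . . . . → 4 faults.
A − B = 6 − 4 = 2.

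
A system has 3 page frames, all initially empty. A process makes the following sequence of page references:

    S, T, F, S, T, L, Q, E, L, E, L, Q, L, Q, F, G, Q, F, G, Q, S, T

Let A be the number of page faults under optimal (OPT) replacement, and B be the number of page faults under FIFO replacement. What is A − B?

-1

Under OPT: F F F . . F F F . . . . . . F F . . . . F F → 10 faults.
Under FIFO: F F F . . F F F . . . . . . F F F . . . F F → 11 faults.
A − B = 10 − 11 = -1.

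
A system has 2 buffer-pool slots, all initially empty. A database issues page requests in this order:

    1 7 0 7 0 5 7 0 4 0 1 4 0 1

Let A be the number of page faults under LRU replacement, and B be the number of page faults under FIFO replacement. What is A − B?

Under LRU: F F F . . F F F F . F F F F → 11 faults.
Under FIFO: F F F . . F F F F . F . F . → 9 faults.
A − B = 11 − 9 = 2.

2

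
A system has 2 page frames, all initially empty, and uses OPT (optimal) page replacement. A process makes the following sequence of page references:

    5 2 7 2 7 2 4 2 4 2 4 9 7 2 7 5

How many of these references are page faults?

7

5: fault, frames [5]
2: fault, frames [5, 2]
7: fault, evict 5, frames [2, 7]
2: hit
7: hit
2: hit
4: fault, evict 7, frames [2, 4]
2: hit
4: hit
2: hit
4: hit
9: fault, evict 4, frames [2, 9]
7: fault, evict 9, frames [2, 7]
2: hit
7: hit
5: fault, evict 7, frames [2, 5]
Page faults: 7.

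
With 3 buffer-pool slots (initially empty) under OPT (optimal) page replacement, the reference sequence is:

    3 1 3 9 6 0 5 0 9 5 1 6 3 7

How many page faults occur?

3 -> fault, frames (3)
1 -> fault, frames (3 1)
3 -> hit
9 -> fault, frames (3 1 9)
6 -> fault, evict 3, frames (1 9 6)
0 -> fault, evict 6, frames (1 9 0)
5 -> fault, evict 1, frames (9 0 5)
0 -> hit
9 -> hit
5 -> hit
1 -> fault, evict 5, frames (9 0 1)
6 -> fault, evict 1, frames (9 0 6)
3 -> fault, evict 6, frames (9 0 3)
7 -> fault, evict 3, frames (9 0 7)
Page faults: 10.

10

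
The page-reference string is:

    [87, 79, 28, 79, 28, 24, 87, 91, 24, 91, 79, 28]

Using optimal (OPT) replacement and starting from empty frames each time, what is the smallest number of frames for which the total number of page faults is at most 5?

f=1: 12 faults
f=2: 8 faults
f=3: 6 faults
f=4: 5 faults
f=5: 5 faults
Smallest f with faults ≤ 5 is 4.

4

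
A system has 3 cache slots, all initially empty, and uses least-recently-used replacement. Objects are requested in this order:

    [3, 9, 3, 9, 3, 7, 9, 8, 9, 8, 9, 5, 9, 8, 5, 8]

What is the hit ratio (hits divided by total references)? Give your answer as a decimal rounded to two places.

0.69

3: miss, frames (3)
9: miss, frames (3 9)
3: hit
9: hit
3: hit
7: miss, frames (9 3 7)
9: hit
8: miss, evict 3, frames (7 9 8)
9: hit
8: hit
9: hit
5: miss, evict 7, frames (8 9 5)
9: hit
8: hit
5: hit
8: hit
Hits: 11 of 16 references → 11/16 = 0.6875.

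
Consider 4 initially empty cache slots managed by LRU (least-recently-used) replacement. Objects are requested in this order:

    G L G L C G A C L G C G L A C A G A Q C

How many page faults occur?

5

G → fault, frames {G}
L → fault, frames {G,L}
G → hit
L → hit
C → fault, frames {G,L,C}
G → hit
A → fault, frames {L,C,G,A}
C → hit
L → hit
G → hit
C → hit
G → hit
L → hit
A → hit
C → hit
A → hit
G → hit
A → hit
Q → fault, evict L, frames {C,G,A,Q}
C → hit
Page faults: 5.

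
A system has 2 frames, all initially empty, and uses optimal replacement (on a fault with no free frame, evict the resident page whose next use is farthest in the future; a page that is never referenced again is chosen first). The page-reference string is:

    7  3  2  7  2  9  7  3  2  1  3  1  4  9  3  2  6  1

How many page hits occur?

6

7 → miss, frames [7]
3 → miss, frames [7, 3]
2 → miss, evict 3, frames [7, 2]
7 → hit
2 → hit
9 → miss, evict 2, frames [7, 9]
7 → hit
3 → miss, evict 7, frames [9, 3]
2 → miss, evict 9, frames [3, 2]
1 → miss, evict 2, frames [3, 1]
3 → hit
1 → hit
4 → miss, evict 1, frames [3, 4]
9 → miss, evict 4, frames [3, 9]
3 → hit
2 → miss, evict 9, frames [3, 2]
6 → miss, evict 2, frames [3, 6]
1 → miss, evict 6, frames [3, 1]
Hits: 6.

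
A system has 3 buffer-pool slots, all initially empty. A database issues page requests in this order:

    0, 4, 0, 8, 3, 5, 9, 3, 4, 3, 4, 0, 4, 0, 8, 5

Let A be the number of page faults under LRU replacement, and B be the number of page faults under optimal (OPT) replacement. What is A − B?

Under LRU: F F . F F F F . F . . F . . F F → 10 faults.
Under OPT: F F . F F F F . . . . F . . F F → 9 faults.
A − B = 10 − 9 = 1.

1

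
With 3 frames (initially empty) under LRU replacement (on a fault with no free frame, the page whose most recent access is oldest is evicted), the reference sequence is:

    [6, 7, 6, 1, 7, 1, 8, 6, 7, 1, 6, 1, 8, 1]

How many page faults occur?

8

6 → fault, frames {6}
7 → fault, frames {6,7}
6 → hit
1 → fault, frames {7,6,1}
7 → hit
1 → hit
8 → fault, evict 6, frames {7,1,8}
6 → fault, evict 7, frames {1,8,6}
7 → fault, evict 1, frames {8,6,7}
1 → fault, evict 8, frames {6,7,1}
6 → hit
1 → hit
8 → fault, evict 7, frames {6,1,8}
1 → hit
Page faults: 8.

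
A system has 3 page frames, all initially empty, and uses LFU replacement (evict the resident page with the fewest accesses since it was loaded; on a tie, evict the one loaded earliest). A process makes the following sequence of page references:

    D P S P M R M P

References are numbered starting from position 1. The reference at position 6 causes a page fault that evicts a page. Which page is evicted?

pos 1: D: miss, frames (D)
pos 2: P: miss, frames (D P)
pos 3: S: miss, frames (D P S)
pos 4: P: hit
pos 5: M: miss, evict D, frames (P S M)
pos 6: R: miss, evict S, frames (P M R)
At position 6, page S is evicted.

S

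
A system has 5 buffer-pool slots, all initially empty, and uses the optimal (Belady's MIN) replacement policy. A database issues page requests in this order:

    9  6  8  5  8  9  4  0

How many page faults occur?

9 → fault, frames (9)
6 → fault, frames (9 6)
8 → fault, frames (9 6 8)
5 → fault, frames (9 6 8 5)
8 → hit
9 → hit
4 → fault, frames (9 6 8 5 4)
0 → fault, evict 4, frames (9 6 8 5 0)
Page faults: 6.

6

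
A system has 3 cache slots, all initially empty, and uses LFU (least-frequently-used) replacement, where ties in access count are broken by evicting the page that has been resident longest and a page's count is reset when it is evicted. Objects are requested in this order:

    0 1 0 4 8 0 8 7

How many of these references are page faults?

5

0 -> miss, frames {0}
1 -> miss, frames {0,1}
0 -> hit
4 -> miss, frames {0,1,4}
8 -> miss, evict 1, frames {0,4,8}
0 -> hit
8 -> hit
7 -> miss, evict 4, frames {0,8,7}
Page faults: 5.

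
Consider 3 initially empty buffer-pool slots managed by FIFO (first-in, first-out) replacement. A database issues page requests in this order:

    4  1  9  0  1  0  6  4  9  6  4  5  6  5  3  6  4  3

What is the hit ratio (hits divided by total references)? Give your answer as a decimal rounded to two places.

0.39

4 -> miss, frames (4)
1 -> miss, frames (4 1)
9 -> miss, frames (4 1 9)
0 -> miss, evict 4, frames (1 9 0)
1 -> hit
0 -> hit
6 -> miss, evict 1, frames (9 0 6)
4 -> miss, evict 9, frames (0 6 4)
9 -> miss, evict 0, frames (6 4 9)
6 -> hit
4 -> hit
5 -> miss, evict 6, frames (4 9 5)
6 -> miss, evict 4, frames (9 5 6)
5 -> hit
3 -> miss, evict 9, frames (5 6 3)
6 -> hit
4 -> miss, evict 5, frames (6 3 4)
3 -> hit
Hits: 7 of 18 references → 7/18 = 0.3889.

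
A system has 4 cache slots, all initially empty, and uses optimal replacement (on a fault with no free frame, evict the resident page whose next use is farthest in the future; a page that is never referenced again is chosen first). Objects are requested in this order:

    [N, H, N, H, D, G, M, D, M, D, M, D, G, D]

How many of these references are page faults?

5

N: miss, frames (N)
H: miss, frames (N H)
N: hit
H: hit
D: miss, frames (N H D)
G: miss, frames (N H D G)
M: miss, evict H, frames (N D G M)
D: hit
M: hit
D: hit
M: hit
D: hit
G: hit
D: hit
Page faults: 5.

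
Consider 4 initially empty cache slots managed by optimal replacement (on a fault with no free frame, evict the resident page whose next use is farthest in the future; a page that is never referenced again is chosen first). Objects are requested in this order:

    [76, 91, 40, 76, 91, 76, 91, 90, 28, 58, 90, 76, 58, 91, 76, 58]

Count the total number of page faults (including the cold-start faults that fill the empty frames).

76 → miss, frames (76)
91 → miss, frames (76 91)
40 → miss, frames (76 91 40)
76 → hit
91 → hit
76 → hit
91 → hit
90 → miss, frames (76 91 40 90)
28 → miss, evict 40, frames (76 91 90 28)
58 → miss, evict 28, frames (76 91 90 58)
90 → hit
76 → hit
58 → hit
91 → hit
76 → hit
58 → hit
Page faults: 6.

6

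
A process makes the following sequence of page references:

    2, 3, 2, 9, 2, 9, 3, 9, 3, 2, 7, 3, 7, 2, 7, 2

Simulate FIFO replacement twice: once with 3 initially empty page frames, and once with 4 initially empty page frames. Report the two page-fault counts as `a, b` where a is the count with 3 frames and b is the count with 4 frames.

5, 4

3 frames: F F . F . . . . . . F . . F . . → 5 faults.
4 frames: F F . F . . . . . . F . . . . . → 4 faults.
4 < 5: adding a frame reduced faults, as is typical.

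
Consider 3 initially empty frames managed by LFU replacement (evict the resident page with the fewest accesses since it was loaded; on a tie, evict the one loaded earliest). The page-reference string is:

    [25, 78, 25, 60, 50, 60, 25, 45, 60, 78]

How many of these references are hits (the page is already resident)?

25 → miss, frames (25)
78 → miss, frames (25 78)
25 → hit
60 → miss, frames (25 78 60)
50 → miss, evict 78, frames (25 60 50)
60 → hit
25 → hit
45 → miss, evict 50, frames (25 60 45)
60 → hit
78 → miss, evict 45, frames (25 60 78)
Hits: 4.

4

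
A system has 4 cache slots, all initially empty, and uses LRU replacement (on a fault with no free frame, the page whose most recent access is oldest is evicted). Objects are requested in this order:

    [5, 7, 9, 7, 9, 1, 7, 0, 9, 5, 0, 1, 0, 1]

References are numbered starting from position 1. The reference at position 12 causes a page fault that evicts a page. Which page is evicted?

pos 1: 5 -> fault, frames [5]
pos 2: 7 -> fault, frames [5, 7]
pos 3: 9 -> fault, frames [5, 7, 9]
pos 4: 7 -> hit
pos 5: 9 -> hit
pos 6: 1 -> fault, frames [5, 7, 9, 1]
pos 7: 7 -> hit
pos 8: 0 -> fault, evict 5, frames [9, 1, 7, 0]
pos 9: 9 -> hit
pos 10: 5 -> fault, evict 1, frames [7, 0, 9, 5]
pos 11: 0 -> hit
pos 12: 1 -> fault, evict 7, frames [9, 5, 0, 1]
At position 12, page 7 is evicted.

7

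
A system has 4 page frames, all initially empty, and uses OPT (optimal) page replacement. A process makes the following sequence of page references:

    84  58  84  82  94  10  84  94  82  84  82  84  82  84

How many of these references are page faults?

5

84 -> fault, frames [84]
58 -> fault, frames [84, 58]
84 -> hit
82 -> fault, frames [84, 58, 82]
94 -> fault, frames [84, 58, 82, 94]
10 -> fault, evict 58, frames [84, 82, 94, 10]
84 -> hit
94 -> hit
82 -> hit
84 -> hit
82 -> hit
84 -> hit
82 -> hit
84 -> hit
Page faults: 5.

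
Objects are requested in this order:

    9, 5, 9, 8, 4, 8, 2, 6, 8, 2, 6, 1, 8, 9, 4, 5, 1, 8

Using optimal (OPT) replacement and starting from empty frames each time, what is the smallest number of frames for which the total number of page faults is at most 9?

f=1: 18 faults
f=2: 13 faults
f=3: 10 faults
f=4: 9 faults
f=5: 8 faults
f=6: 7 faults
f=7: 7 faults
Smallest f with faults ≤ 9 is 4.

4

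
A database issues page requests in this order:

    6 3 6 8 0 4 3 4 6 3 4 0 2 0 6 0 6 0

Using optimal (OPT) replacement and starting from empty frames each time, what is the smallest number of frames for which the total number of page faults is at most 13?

f=1: 18 faults
f=2: 10 faults
f=3: 7 faults
f=4: 6 faults
f=5: 6 faults
f=6: 6 faults
Smallest f with faults ≤ 13 is 2.

2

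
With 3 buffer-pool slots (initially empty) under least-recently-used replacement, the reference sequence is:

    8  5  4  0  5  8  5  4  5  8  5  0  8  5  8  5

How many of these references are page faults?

8 → miss, frames (8)
5 → miss, frames (8 5)
4 → miss, frames (8 5 4)
0 → miss, evict 8, frames (5 4 0)
5 → hit
8 → miss, evict 4, frames (0 5 8)
5 → hit
4 → miss, evict 0, frames (8 5 4)
5 → hit
8 → hit
5 → hit
0 → miss, evict 4, frames (8 5 0)
8 → hit
5 → hit
8 → hit
5 → hit
Page faults: 7.

7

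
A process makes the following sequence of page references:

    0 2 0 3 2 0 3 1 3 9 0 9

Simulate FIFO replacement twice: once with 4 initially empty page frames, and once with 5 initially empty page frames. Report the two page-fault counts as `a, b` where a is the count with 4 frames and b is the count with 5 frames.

6, 5

4 frames: F F . F . . . F . F F . → 6 faults.
5 frames: F F . F . . . F . F . . → 5 faults.
5 < 6: adding a frame reduced faults, as is typical.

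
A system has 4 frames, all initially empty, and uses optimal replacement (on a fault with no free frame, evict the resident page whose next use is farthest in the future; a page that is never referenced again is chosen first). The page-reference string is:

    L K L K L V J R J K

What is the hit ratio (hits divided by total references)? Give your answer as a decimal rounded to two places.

0.50

L → fault, frames (L)
K → fault, frames (L K)
L → hit
K → hit
L → hit
V → fault, frames (L K V)
J → fault, frames (L K V J)
R → fault, evict V, frames (L K J R)
J → hit
K → hit
Hits: 5 of 10 references → 5/10 = 0.5000.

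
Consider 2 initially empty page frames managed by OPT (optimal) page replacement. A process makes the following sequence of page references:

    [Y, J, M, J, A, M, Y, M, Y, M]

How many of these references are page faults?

Y → miss, frames {Y}
J → miss, frames {Y,J}
M → miss, evict Y, frames {J,M}
J → hit
A → miss, evict J, frames {M,A}
M → hit
Y → miss, evict A, frames {M,Y}
M → hit
Y → hit
M → hit
Page faults: 5.

5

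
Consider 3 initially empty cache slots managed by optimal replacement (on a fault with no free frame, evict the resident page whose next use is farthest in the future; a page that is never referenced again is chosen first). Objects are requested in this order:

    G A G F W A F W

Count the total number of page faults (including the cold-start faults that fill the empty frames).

4

G: fault, frames [G]
A: fault, frames [G, A]
G: hit
F: fault, frames [G, A, F]
W: fault, evict G, frames [A, F, W]
A: hit
F: hit
W: hit
Page faults: 4.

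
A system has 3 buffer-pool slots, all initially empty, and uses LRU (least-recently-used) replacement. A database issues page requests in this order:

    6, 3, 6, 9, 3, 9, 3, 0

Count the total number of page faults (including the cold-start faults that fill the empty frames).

4

6 -> fault, frames {6}
3 -> fault, frames {6,3}
6 -> hit
9 -> fault, frames {3,6,9}
3 -> hit
9 -> hit
3 -> hit
0 -> fault, evict 6, frames {9,3,0}
Page faults: 4.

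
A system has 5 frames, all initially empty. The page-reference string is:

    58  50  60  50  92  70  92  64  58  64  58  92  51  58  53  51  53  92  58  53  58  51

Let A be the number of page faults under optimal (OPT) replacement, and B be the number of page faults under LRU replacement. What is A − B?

-1

Under OPT: F F F . F F . F . . . . F . F . . . . . . . → 8 faults.
Under LRU: F F F . F F . F F . . . F . F . . . . . . . → 9 faults.
A − B = 8 − 9 = -1.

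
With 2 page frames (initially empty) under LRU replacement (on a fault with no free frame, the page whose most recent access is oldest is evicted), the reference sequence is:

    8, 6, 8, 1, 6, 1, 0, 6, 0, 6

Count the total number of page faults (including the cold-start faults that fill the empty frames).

8 → miss, frames {8}
6 → miss, frames {8,6}
8 → hit
1 → miss, evict 6, frames {8,1}
6 → miss, evict 8, frames {1,6}
1 → hit
0 → miss, evict 6, frames {1,0}
6 → miss, evict 1, frames {0,6}
0 → hit
6 → hit
Page faults: 6.

6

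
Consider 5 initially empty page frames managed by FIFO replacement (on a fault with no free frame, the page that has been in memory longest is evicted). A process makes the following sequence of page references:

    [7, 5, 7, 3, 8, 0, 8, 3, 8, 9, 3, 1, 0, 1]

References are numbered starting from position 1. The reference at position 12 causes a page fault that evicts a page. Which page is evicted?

pos 1: 7 -> miss, frames (7)
pos 2: 5 -> miss, frames (7 5)
pos 3: 7 -> hit
pos 4: 3 -> miss, frames (7 5 3)
pos 5: 8 -> miss, frames (7 5 3 8)
pos 6: 0 -> miss, frames (7 5 3 8 0)
pos 7: 8 -> hit
pos 8: 3 -> hit
pos 9: 8 -> hit
pos 10: 9 -> miss, evict 7, frames (5 3 8 0 9)
pos 11: 3 -> hit
pos 12: 1 -> miss, evict 5, frames (3 8 0 9 1)
At position 12, page 5 is evicted.

5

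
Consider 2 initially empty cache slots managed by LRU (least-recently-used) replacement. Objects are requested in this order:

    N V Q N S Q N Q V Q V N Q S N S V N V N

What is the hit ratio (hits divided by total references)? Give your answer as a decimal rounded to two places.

N: miss, frames (N)
V: miss, frames (N V)
Q: miss, evict N, frames (V Q)
N: miss, evict V, frames (Q N)
S: miss, evict Q, frames (N S)
Q: miss, evict N, frames (S Q)
N: miss, evict S, frames (Q N)
Q: hit
V: miss, evict N, frames (Q V)
Q: hit
V: hit
N: miss, evict Q, frames (V N)
Q: miss, evict V, frames (N Q)
S: miss, evict N, frames (Q S)
N: miss, evict Q, frames (S N)
S: hit
V: miss, evict N, frames (S V)
N: miss, evict S, frames (V N)
V: hit
N: hit
Hits: 6 of 20 references → 6/20 = 0.3000.

0.30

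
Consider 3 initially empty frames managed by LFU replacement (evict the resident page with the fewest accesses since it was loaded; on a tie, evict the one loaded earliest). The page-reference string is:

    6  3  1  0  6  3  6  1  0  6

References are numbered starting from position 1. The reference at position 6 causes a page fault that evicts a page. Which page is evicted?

1

pos 1: 6 -> miss, frames [6]
pos 2: 3 -> miss, frames [6, 3]
pos 3: 1 -> miss, frames [6, 3, 1]
pos 4: 0 -> miss, evict 6, frames [3, 1, 0]
pos 5: 6 -> miss, evict 3, frames [1, 0, 6]
pos 6: 3 -> miss, evict 1, frames [0, 6, 3]
At position 6, page 1 is evicted.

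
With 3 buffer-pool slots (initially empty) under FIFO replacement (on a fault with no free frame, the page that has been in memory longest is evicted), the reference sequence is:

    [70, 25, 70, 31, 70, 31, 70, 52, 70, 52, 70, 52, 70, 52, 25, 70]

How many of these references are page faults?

6

70 → miss, frames {70}
25 → miss, frames {70,25}
70 → hit
31 → miss, frames {70,25,31}
70 → hit
31 → hit
70 → hit
52 → miss, evict 70, frames {25,31,52}
70 → miss, evict 25, frames {31,52,70}
52 → hit
70 → hit
52 → hit
70 → hit
52 → hit
25 → miss, evict 31, frames {52,70,25}
70 → hit
Page faults: 6.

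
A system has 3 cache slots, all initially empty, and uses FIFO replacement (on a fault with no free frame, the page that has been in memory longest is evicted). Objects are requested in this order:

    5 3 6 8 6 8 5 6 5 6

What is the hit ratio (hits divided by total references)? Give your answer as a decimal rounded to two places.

5: miss, frames {5}
3: miss, frames {5,3}
6: miss, frames {5,3,6}
8: miss, evict 5, frames {3,6,8}
6: hit
8: hit
5: miss, evict 3, frames {6,8,5}
6: hit
5: hit
6: hit
Hits: 5 of 10 references → 5/10 = 0.5000.

0.50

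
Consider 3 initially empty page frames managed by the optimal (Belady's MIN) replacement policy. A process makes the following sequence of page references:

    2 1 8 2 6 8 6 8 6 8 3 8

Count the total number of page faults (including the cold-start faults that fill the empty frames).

5

2 -> miss, frames [2]
1 -> miss, frames [2, 1]
8 -> miss, frames [2, 1, 8]
2 -> hit
6 -> miss, evict 1, frames [2, 8, 6]
8 -> hit
6 -> hit
8 -> hit
6 -> hit
8 -> hit
3 -> miss, evict 6, frames [2, 8, 3]
8 -> hit
Page faults: 5.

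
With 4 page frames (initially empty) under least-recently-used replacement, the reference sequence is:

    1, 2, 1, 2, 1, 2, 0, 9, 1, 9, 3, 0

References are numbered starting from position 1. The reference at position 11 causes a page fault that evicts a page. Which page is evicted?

2

pos 1: 1 → miss, frames (1)
pos 2: 2 → miss, frames (1 2)
pos 3: 1 → hit
pos 4: 2 → hit
pos 5: 1 → hit
pos 6: 2 → hit
pos 7: 0 → miss, frames (1 2 0)
pos 8: 9 → miss, frames (1 2 0 9)
pos 9: 1 → hit
pos 10: 9 → hit
pos 11: 3 → miss, evict 2, frames (0 1 9 3)
At position 11, page 2 is evicted.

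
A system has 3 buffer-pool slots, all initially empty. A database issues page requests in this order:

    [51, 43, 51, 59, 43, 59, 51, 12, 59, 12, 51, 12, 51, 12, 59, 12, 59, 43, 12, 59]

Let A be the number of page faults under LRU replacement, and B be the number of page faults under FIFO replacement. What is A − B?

-2

Under LRU: F F . F . . . F . . . . . . . . . F . . → 5 faults.
Under FIFO: F F . F . . . F . . F . . . . . . F . F → 7 faults.
A − B = 5 − 7 = -2.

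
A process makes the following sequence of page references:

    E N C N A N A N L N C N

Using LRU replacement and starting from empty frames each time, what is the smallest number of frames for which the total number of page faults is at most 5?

f=1: 12 faults
f=2: 6 faults
f=3: 6 faults
f=4: 5 faults
f=5: 5 faults
Smallest f with faults ≤ 5 is 4.

4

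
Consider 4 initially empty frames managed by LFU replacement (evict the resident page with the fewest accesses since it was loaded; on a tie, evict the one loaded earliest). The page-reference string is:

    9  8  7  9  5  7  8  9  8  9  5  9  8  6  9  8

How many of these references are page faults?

9 → fault, frames {9}
8 → fault, frames {9,8}
7 → fault, frames {9,8,7}
9 → hit
5 → fault, frames {9,8,7,5}
7 → hit
8 → hit
9 → hit
8 → hit
9 → hit
5 → hit
9 → hit
8 → hit
6 → fault, evict 7, frames {9,8,5,6}
9 → hit
8 → hit
Page faults: 5.

5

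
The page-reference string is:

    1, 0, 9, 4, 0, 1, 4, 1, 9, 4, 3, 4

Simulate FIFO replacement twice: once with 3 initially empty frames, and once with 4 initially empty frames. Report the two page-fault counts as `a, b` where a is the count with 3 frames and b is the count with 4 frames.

6, 5

3 frames: F F F F . F . . . . F . → 6 faults.
4 frames: F F F F . . . . . . F . → 5 faults.
5 < 6: adding a frame reduced faults, as is typical.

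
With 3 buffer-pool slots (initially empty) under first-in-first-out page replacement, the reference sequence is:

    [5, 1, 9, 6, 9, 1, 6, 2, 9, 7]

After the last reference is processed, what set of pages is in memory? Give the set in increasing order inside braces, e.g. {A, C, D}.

{2, 6, 7}

5 → fault, frames {5}
1 → fault, frames {5,1}
9 → fault, frames {5,1,9}
6 → fault, evict 5, frames {1,9,6}
9 → hit
1 → hit
6 → hit
2 → fault, evict 1, frames {9,6,2}
9 → hit
7 → fault, evict 9, frames {6,2,7}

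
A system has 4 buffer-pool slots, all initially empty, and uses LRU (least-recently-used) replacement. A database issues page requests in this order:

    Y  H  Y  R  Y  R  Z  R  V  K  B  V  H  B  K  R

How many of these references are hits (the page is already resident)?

7

Y -> fault, frames [Y]
H -> fault, frames [Y, H]
Y -> hit
R -> fault, frames [H, Y, R]
Y -> hit
R -> hit
Z -> fault, frames [H, Y, R, Z]
R -> hit
V -> fault, evict H, frames [Y, Z, R, V]
K -> fault, evict Y, frames [Z, R, V, K]
B -> fault, evict Z, frames [R, V, K, B]
V -> hit
H -> fault, evict R, frames [K, B, V, H]
B -> hit
K -> hit
R -> fault, evict V, frames [H, B, K, R]
Hits: 7.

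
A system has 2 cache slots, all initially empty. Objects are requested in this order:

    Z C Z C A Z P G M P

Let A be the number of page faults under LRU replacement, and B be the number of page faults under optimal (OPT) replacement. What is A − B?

Under LRU: F F . . F F F F F F → 8 faults.
Under OPT: F F . . F . F F F . → 6 faults.
A − B = 8 − 6 = 2.

2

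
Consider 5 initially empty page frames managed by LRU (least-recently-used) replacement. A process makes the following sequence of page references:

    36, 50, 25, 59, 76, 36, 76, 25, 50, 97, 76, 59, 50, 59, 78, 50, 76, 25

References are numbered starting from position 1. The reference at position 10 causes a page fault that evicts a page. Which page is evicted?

pos 1: 36 -> fault, frames [36]
pos 2: 50 -> fault, frames [36, 50]
pos 3: 25 -> fault, frames [36, 50, 25]
pos 4: 59 -> fault, frames [36, 50, 25, 59]
pos 5: 76 -> fault, frames [36, 50, 25, 59, 76]
pos 6: 36 -> hit
pos 7: 76 -> hit
pos 8: 25 -> hit
pos 9: 50 -> hit
pos 10: 97 -> fault, evict 59, frames [36, 76, 25, 50, 97]
At position 10, page 59 is evicted.

59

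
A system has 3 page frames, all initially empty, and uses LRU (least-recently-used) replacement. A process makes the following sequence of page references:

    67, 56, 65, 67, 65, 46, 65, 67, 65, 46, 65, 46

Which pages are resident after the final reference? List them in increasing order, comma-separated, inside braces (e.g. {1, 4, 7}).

67 → miss, frames [67]
56 → miss, frames [67, 56]
65 → miss, frames [67, 56, 65]
67 → hit
65 → hit
46 → miss, evict 56, frames [67, 65, 46]
65 → hit
67 → hit
65 → hit
46 → hit
65 → hit
46 → hit

{46, 65, 67}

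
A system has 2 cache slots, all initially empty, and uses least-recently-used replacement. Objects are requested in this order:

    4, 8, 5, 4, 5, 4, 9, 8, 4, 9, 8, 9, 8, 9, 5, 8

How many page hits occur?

4 → fault, frames [4]
8 → fault, frames [4, 8]
5 → fault, evict 4, frames [8, 5]
4 → fault, evict 8, frames [5, 4]
5 → hit
4 → hit
9 → fault, evict 5, frames [4, 9]
8 → fault, evict 4, frames [9, 8]
4 → fault, evict 9, frames [8, 4]
9 → fault, evict 8, frames [4, 9]
8 → fault, evict 4, frames [9, 8]
9 → hit
8 → hit
9 → hit
5 → fault, evict 8, frames [9, 5]
8 → fault, evict 9, frames [5, 8]
Hits: 5.

5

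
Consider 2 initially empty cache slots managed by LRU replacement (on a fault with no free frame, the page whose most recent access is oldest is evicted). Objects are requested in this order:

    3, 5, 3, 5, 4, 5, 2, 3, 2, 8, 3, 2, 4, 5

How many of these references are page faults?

3: fault, frames [3]
5: fault, frames [3, 5]
3: hit
5: hit
4: fault, evict 3, frames [5, 4]
5: hit
2: fault, evict 4, frames [5, 2]
3: fault, evict 5, frames [2, 3]
2: hit
8: fault, evict 3, frames [2, 8]
3: fault, evict 2, frames [8, 3]
2: fault, evict 8, frames [3, 2]
4: fault, evict 3, frames [2, 4]
5: fault, evict 2, frames [4, 5]
Page faults: 10.

10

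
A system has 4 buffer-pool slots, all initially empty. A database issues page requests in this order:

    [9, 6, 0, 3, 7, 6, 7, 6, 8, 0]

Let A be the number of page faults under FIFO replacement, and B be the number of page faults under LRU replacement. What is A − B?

-1

Under FIFO: F F F F F . . . F . → 6 faults.
Under LRU: F F F F F . . . F F → 7 faults.
A − B = 6 − 7 = -1.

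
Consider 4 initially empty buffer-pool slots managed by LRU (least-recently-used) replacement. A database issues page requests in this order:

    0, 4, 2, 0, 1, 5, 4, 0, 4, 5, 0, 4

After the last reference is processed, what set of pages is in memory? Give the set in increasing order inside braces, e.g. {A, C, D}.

{0, 1, 4, 5}

0: miss, frames [0]
4: miss, frames [0, 4]
2: miss, frames [0, 4, 2]
0: hit
1: miss, frames [4, 2, 0, 1]
5: miss, evict 4, frames [2, 0, 1, 5]
4: miss, evict 2, frames [0, 1, 5, 4]
0: hit
4: hit
5: hit
0: hit
4: hit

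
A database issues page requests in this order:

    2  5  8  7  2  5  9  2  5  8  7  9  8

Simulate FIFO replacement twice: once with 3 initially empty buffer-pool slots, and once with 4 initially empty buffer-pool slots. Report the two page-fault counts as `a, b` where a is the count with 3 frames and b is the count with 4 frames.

3 frames: F F F F F F F . . F F . . → 9 faults.
4 frames: F F F F . . F F F F F F . → 10 faults.
10 > 9: adding a frame increased faults — Belady's anomaly.

9, 10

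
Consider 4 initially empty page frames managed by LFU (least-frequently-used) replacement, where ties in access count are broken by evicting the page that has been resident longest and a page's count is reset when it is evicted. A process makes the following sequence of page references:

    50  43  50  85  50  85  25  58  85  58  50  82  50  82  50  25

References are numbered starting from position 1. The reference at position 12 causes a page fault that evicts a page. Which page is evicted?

pos 1: 50 -> miss, frames [50]
pos 2: 43 -> miss, frames [50, 43]
pos 3: 50 -> hit
pos 4: 85 -> miss, frames [50, 43, 85]
pos 5: 50 -> hit
pos 6: 85 -> hit
pos 7: 25 -> miss, frames [50, 43, 85, 25]
pos 8: 58 -> miss, evict 43, frames [50, 85, 25, 58]
pos 9: 85 -> hit
pos 10: 58 -> hit
pos 11: 50 -> hit
pos 12: 82 -> miss, evict 25, frames [50, 85, 58, 82]
At position 12, page 25 is evicted.

25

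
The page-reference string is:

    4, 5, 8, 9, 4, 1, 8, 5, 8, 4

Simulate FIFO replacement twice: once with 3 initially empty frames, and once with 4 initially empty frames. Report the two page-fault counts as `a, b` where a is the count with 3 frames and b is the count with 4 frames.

3 frames: F F F F F F F F . F → 9 faults.
4 frames: F F F F . F . . . F → 6 faults.
6 < 9: adding a frame reduced faults, as is typical.

9, 6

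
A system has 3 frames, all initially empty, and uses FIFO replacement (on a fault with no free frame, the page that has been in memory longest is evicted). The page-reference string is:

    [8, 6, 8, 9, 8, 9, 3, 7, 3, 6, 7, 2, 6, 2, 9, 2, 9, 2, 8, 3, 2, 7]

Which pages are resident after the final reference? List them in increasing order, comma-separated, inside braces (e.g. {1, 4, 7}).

{2, 3, 7}

8 → miss, frames [8]
6 → miss, frames [8, 6]
8 → hit
9 → miss, frames [8, 6, 9]
8 → hit
9 → hit
3 → miss, evict 8, frames [6, 9, 3]
7 → miss, evict 6, frames [9, 3, 7]
3 → hit
6 → miss, evict 9, frames [3, 7, 6]
7 → hit
2 → miss, evict 3, frames [7, 6, 2]
6 → hit
2 → hit
9 → miss, evict 7, frames [6, 2, 9]
2 → hit
9 → hit
2 → hit
8 → miss, evict 6, frames [2, 9, 8]
3 → miss, evict 2, frames [9, 8, 3]
2 → miss, evict 9, frames [8, 3, 2]
7 → miss, evict 8, frames [3, 2, 7]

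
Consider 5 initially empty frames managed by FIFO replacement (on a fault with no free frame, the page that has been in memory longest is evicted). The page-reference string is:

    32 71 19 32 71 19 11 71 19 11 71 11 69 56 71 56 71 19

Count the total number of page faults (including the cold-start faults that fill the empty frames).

6

32 -> fault, frames (32)
71 -> fault, frames (32 71)
19 -> fault, frames (32 71 19)
32 -> hit
71 -> hit
19 -> hit
11 -> fault, frames (32 71 19 11)
71 -> hit
19 -> hit
11 -> hit
71 -> hit
11 -> hit
69 -> fault, frames (32 71 19 11 69)
56 -> fault, evict 32, frames (71 19 11 69 56)
71 -> hit
56 -> hit
71 -> hit
19 -> hit
Page faults: 6.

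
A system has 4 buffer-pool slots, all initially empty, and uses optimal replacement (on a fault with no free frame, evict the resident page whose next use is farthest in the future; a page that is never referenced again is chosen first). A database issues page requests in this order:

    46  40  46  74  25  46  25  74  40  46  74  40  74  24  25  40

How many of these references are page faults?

5

46: miss, frames [46]
40: miss, frames [46, 40]
46: hit
74: miss, frames [46, 40, 74]
25: miss, frames [46, 40, 74, 25]
46: hit
25: hit
74: hit
40: hit
46: hit
74: hit
40: hit
74: hit
24: miss, evict 74, frames [46, 40, 25, 24]
25: hit
40: hit
Page faults: 5.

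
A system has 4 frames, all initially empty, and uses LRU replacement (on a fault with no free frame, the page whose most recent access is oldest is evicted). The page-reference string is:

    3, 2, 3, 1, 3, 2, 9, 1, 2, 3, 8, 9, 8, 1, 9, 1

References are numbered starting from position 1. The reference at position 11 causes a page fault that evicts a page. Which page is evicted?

9

pos 1: 3: miss, frames {3}
pos 2: 2: miss, frames {3,2}
pos 3: 3: hit
pos 4: 1: miss, frames {2,3,1}
pos 5: 3: hit
pos 6: 2: hit
pos 7: 9: miss, frames {1,3,2,9}
pos 8: 1: hit
pos 9: 2: hit
pos 10: 3: hit
pos 11: 8: miss, evict 9, frames {1,2,3,8}
At position 11, page 9 is evicted.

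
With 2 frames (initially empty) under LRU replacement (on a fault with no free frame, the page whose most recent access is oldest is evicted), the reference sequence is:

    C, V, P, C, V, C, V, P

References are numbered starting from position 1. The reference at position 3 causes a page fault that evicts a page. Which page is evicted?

pos 1: C → fault, frames (C)
pos 2: V → fault, frames (C V)
pos 3: P → fault, evict C, frames (V P)
At position 3, page C is evicted.

C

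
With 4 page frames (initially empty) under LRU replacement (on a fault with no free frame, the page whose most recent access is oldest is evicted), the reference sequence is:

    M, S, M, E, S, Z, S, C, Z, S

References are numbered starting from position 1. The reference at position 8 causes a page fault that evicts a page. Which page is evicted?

pos 1: M: fault, frames [M]
pos 2: S: fault, frames [M, S]
pos 3: M: hit
pos 4: E: fault, frames [S, M, E]
pos 5: S: hit
pos 6: Z: fault, frames [M, E, S, Z]
pos 7: S: hit
pos 8: C: fault, evict M, frames [E, Z, S, C]
At position 8, page M is evicted.

M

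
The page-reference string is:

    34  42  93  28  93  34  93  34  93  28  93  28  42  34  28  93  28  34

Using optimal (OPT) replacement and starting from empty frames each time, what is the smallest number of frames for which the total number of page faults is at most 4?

4

f=1: 18 faults
f=2: 10 faults
f=3: 6 faults
f=4: 4 faults
Smallest f with faults ≤ 4 is 4.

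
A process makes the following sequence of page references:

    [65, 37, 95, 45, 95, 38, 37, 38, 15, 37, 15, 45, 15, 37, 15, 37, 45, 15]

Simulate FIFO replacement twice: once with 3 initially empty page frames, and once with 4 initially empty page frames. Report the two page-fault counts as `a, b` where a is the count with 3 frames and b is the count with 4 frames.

3 frames: F F F F . F F . F . . F . . . . . . → 8 faults.
4 frames: F F F F . F . . F F . . . . . . . . → 7 faults.
7 < 8: adding a frame reduced faults, as is typical.

8, 7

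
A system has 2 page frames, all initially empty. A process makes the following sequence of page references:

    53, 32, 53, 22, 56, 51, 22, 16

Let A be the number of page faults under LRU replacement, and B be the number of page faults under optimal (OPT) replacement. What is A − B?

1

Under LRU: F F . F F F F F → 7 faults.
Under OPT: F F . F F F . F → 6 faults.
A − B = 7 − 6 = 1.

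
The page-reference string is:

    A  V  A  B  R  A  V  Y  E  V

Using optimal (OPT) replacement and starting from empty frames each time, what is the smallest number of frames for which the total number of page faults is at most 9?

2

f=1: 10 faults
f=2: 7 faults
f=3: 6 faults
f=4: 6 faults
f=5: 6 faults
f=6: 6 faults
Smallest f with faults ≤ 9 is 2.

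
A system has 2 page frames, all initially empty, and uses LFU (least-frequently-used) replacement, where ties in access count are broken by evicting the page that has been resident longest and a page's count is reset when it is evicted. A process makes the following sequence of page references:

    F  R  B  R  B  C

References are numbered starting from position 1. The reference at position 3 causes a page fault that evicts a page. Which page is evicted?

pos 1: F → fault, frames {F}
pos 2: R → fault, frames {F,R}
pos 3: B → fault, evict F, frames {R,B}
At position 3, page F is evicted.

F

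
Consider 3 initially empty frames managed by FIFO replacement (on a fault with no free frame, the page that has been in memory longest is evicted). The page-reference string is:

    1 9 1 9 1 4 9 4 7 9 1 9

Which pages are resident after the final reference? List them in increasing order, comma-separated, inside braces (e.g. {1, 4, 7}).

1 → miss, frames [1]
9 → miss, frames [1, 9]
1 → hit
9 → hit
1 → hit
4 → miss, frames [1, 9, 4]
9 → hit
4 → hit
7 → miss, evict 1, frames [9, 4, 7]
9 → hit
1 → miss, evict 9, frames [4, 7, 1]
9 → miss, evict 4, frames [7, 1, 9]

{1, 7, 9}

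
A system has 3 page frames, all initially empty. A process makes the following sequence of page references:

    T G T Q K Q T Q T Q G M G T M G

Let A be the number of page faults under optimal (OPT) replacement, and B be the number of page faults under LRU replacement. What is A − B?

-1

Under OPT: F F . F F . . . . . F F . . . . → 6 faults.
Under LRU: F F . F F . . . . . F F . F . . → 7 faults.
A − B = 6 − 7 = -1.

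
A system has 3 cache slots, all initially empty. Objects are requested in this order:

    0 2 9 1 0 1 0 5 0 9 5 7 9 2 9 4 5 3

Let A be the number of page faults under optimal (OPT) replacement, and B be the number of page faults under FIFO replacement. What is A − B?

-3

Under OPT: F F F F . . . F . . . F . F . F . F → 9 faults.
Under FIFO: F F F F F . . F . F . F . F . F F F → 12 faults.
A − B = 9 − 12 = -3.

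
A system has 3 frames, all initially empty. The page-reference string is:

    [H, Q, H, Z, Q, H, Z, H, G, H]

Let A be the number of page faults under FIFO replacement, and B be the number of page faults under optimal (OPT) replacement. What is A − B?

1

Under FIFO: F F . F . . . . F F → 5 faults.
Under OPT: F F . F . . . . F . → 4 faults.
A − B = 5 − 4 = 1.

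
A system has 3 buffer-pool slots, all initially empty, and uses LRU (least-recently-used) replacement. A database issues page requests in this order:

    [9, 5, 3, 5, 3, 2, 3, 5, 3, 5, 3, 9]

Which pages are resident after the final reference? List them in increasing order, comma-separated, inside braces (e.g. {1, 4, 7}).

{3, 5, 9}

9 -> fault, frames {9}
5 -> fault, frames {9,5}
3 -> fault, frames {9,5,3}
5 -> hit
3 -> hit
2 -> fault, evict 9, frames {5,3,2}
3 -> hit
5 -> hit
3 -> hit
5 -> hit
3 -> hit
9 -> fault, evict 2, frames {5,3,9}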